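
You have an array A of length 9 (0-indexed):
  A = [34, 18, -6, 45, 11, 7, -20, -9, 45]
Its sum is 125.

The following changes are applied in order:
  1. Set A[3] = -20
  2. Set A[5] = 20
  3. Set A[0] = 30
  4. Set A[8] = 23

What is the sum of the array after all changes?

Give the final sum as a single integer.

Initial sum: 125
Change 1: A[3] 45 -> -20, delta = -65, sum = 60
Change 2: A[5] 7 -> 20, delta = 13, sum = 73
Change 3: A[0] 34 -> 30, delta = -4, sum = 69
Change 4: A[8] 45 -> 23, delta = -22, sum = 47

Answer: 47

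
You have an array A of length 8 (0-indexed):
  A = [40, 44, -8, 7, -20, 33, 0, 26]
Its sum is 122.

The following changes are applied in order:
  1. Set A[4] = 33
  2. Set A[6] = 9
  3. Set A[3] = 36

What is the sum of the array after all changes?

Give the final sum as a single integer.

Initial sum: 122
Change 1: A[4] -20 -> 33, delta = 53, sum = 175
Change 2: A[6] 0 -> 9, delta = 9, sum = 184
Change 3: A[3] 7 -> 36, delta = 29, sum = 213

Answer: 213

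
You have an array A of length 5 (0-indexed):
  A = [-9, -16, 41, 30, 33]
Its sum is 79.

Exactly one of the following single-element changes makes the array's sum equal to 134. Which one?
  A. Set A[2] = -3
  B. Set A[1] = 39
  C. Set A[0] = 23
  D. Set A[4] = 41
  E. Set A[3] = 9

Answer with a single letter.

Option A: A[2] 41->-3, delta=-44, new_sum=79+(-44)=35
Option B: A[1] -16->39, delta=55, new_sum=79+(55)=134 <-- matches target
Option C: A[0] -9->23, delta=32, new_sum=79+(32)=111
Option D: A[4] 33->41, delta=8, new_sum=79+(8)=87
Option E: A[3] 30->9, delta=-21, new_sum=79+(-21)=58

Answer: B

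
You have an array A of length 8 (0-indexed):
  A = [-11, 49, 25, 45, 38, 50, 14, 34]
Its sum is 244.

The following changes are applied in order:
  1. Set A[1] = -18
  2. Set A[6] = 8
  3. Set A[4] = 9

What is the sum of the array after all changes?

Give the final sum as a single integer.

Answer: 142

Derivation:
Initial sum: 244
Change 1: A[1] 49 -> -18, delta = -67, sum = 177
Change 2: A[6] 14 -> 8, delta = -6, sum = 171
Change 3: A[4] 38 -> 9, delta = -29, sum = 142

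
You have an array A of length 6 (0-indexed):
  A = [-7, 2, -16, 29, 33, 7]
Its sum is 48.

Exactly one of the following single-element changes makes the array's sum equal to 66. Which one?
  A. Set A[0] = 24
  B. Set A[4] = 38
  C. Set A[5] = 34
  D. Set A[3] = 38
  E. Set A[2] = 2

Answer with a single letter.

Answer: E

Derivation:
Option A: A[0] -7->24, delta=31, new_sum=48+(31)=79
Option B: A[4] 33->38, delta=5, new_sum=48+(5)=53
Option C: A[5] 7->34, delta=27, new_sum=48+(27)=75
Option D: A[3] 29->38, delta=9, new_sum=48+(9)=57
Option E: A[2] -16->2, delta=18, new_sum=48+(18)=66 <-- matches target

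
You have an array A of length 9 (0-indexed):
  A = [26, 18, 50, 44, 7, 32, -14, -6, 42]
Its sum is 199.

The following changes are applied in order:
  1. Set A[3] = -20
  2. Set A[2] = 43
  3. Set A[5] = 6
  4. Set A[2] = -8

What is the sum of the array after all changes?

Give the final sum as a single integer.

Initial sum: 199
Change 1: A[3] 44 -> -20, delta = -64, sum = 135
Change 2: A[2] 50 -> 43, delta = -7, sum = 128
Change 3: A[5] 32 -> 6, delta = -26, sum = 102
Change 4: A[2] 43 -> -8, delta = -51, sum = 51

Answer: 51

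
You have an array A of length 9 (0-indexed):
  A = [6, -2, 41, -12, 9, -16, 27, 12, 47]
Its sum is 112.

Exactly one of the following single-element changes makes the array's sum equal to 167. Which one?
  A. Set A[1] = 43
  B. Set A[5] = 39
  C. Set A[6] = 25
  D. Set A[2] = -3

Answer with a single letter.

Option A: A[1] -2->43, delta=45, new_sum=112+(45)=157
Option B: A[5] -16->39, delta=55, new_sum=112+(55)=167 <-- matches target
Option C: A[6] 27->25, delta=-2, new_sum=112+(-2)=110
Option D: A[2] 41->-3, delta=-44, new_sum=112+(-44)=68

Answer: B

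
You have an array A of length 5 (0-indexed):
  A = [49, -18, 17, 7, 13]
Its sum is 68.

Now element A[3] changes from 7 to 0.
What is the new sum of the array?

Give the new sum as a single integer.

Old value at index 3: 7
New value at index 3: 0
Delta = 0 - 7 = -7
New sum = old_sum + delta = 68 + (-7) = 61

Answer: 61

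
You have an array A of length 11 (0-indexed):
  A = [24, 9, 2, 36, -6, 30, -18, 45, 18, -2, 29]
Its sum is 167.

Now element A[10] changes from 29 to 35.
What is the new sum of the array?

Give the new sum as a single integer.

Old value at index 10: 29
New value at index 10: 35
Delta = 35 - 29 = 6
New sum = old_sum + delta = 167 + (6) = 173

Answer: 173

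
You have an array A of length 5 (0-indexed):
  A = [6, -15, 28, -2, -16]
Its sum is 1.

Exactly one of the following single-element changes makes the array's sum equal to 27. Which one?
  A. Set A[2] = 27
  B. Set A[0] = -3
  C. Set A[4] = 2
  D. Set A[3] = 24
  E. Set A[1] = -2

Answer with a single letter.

Answer: D

Derivation:
Option A: A[2] 28->27, delta=-1, new_sum=1+(-1)=0
Option B: A[0] 6->-3, delta=-9, new_sum=1+(-9)=-8
Option C: A[4] -16->2, delta=18, new_sum=1+(18)=19
Option D: A[3] -2->24, delta=26, new_sum=1+(26)=27 <-- matches target
Option E: A[1] -15->-2, delta=13, new_sum=1+(13)=14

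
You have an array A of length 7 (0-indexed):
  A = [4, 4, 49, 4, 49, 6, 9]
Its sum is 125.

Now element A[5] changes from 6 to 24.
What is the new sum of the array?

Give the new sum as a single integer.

Old value at index 5: 6
New value at index 5: 24
Delta = 24 - 6 = 18
New sum = old_sum + delta = 125 + (18) = 143

Answer: 143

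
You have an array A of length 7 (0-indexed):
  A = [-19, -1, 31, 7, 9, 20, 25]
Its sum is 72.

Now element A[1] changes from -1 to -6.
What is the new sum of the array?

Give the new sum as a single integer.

Answer: 67

Derivation:
Old value at index 1: -1
New value at index 1: -6
Delta = -6 - -1 = -5
New sum = old_sum + delta = 72 + (-5) = 67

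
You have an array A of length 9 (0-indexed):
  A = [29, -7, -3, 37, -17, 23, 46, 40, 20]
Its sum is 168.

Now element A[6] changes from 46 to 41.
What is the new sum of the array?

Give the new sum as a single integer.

Answer: 163

Derivation:
Old value at index 6: 46
New value at index 6: 41
Delta = 41 - 46 = -5
New sum = old_sum + delta = 168 + (-5) = 163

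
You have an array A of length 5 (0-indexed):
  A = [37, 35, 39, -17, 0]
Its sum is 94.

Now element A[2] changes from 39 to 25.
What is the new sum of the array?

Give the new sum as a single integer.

Answer: 80

Derivation:
Old value at index 2: 39
New value at index 2: 25
Delta = 25 - 39 = -14
New sum = old_sum + delta = 94 + (-14) = 80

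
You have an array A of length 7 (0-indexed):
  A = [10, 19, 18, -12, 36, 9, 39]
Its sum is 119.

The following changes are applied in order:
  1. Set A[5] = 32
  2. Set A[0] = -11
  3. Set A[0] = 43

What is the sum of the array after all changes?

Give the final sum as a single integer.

Initial sum: 119
Change 1: A[5] 9 -> 32, delta = 23, sum = 142
Change 2: A[0] 10 -> -11, delta = -21, sum = 121
Change 3: A[0] -11 -> 43, delta = 54, sum = 175

Answer: 175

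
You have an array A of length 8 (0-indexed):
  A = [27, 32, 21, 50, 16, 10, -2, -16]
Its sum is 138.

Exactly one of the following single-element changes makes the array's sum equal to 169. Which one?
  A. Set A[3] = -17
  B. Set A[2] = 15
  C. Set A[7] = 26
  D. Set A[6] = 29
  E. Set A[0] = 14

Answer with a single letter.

Answer: D

Derivation:
Option A: A[3] 50->-17, delta=-67, new_sum=138+(-67)=71
Option B: A[2] 21->15, delta=-6, new_sum=138+(-6)=132
Option C: A[7] -16->26, delta=42, new_sum=138+(42)=180
Option D: A[6] -2->29, delta=31, new_sum=138+(31)=169 <-- matches target
Option E: A[0] 27->14, delta=-13, new_sum=138+(-13)=125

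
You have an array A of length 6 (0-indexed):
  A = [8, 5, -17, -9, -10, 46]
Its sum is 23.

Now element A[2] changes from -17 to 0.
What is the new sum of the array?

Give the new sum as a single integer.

Answer: 40

Derivation:
Old value at index 2: -17
New value at index 2: 0
Delta = 0 - -17 = 17
New sum = old_sum + delta = 23 + (17) = 40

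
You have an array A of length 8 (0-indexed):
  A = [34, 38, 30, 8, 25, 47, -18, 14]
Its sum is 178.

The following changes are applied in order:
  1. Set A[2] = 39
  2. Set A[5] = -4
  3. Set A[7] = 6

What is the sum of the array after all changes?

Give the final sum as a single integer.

Initial sum: 178
Change 1: A[2] 30 -> 39, delta = 9, sum = 187
Change 2: A[5] 47 -> -4, delta = -51, sum = 136
Change 3: A[7] 14 -> 6, delta = -8, sum = 128

Answer: 128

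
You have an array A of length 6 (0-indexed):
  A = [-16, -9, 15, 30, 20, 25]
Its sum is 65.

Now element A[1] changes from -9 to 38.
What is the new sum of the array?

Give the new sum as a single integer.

Old value at index 1: -9
New value at index 1: 38
Delta = 38 - -9 = 47
New sum = old_sum + delta = 65 + (47) = 112

Answer: 112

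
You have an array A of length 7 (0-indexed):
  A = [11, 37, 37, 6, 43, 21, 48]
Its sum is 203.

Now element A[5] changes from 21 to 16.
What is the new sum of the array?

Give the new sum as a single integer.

Old value at index 5: 21
New value at index 5: 16
Delta = 16 - 21 = -5
New sum = old_sum + delta = 203 + (-5) = 198

Answer: 198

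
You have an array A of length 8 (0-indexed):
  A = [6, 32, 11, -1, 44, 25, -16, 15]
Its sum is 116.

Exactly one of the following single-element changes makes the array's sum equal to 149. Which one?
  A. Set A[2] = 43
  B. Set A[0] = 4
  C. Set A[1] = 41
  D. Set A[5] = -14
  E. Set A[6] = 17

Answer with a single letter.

Option A: A[2] 11->43, delta=32, new_sum=116+(32)=148
Option B: A[0] 6->4, delta=-2, new_sum=116+(-2)=114
Option C: A[1] 32->41, delta=9, new_sum=116+(9)=125
Option D: A[5] 25->-14, delta=-39, new_sum=116+(-39)=77
Option E: A[6] -16->17, delta=33, new_sum=116+(33)=149 <-- matches target

Answer: E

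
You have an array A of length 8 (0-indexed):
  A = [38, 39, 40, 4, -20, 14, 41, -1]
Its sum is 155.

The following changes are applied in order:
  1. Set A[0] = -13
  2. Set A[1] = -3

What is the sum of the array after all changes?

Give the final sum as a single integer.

Initial sum: 155
Change 1: A[0] 38 -> -13, delta = -51, sum = 104
Change 2: A[1] 39 -> -3, delta = -42, sum = 62

Answer: 62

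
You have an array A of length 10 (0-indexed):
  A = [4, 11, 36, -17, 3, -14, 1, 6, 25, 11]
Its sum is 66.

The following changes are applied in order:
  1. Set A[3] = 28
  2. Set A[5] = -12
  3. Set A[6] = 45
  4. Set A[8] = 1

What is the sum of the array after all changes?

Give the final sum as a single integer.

Answer: 133

Derivation:
Initial sum: 66
Change 1: A[3] -17 -> 28, delta = 45, sum = 111
Change 2: A[5] -14 -> -12, delta = 2, sum = 113
Change 3: A[6] 1 -> 45, delta = 44, sum = 157
Change 4: A[8] 25 -> 1, delta = -24, sum = 133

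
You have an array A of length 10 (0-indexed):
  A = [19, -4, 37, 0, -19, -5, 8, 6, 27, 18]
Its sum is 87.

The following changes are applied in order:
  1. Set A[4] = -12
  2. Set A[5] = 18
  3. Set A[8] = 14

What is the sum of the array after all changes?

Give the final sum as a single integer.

Initial sum: 87
Change 1: A[4] -19 -> -12, delta = 7, sum = 94
Change 2: A[5] -5 -> 18, delta = 23, sum = 117
Change 3: A[8] 27 -> 14, delta = -13, sum = 104

Answer: 104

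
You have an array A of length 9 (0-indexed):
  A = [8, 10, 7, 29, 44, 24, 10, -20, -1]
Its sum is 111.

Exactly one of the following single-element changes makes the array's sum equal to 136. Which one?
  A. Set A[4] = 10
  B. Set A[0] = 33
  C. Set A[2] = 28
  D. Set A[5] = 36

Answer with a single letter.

Answer: B

Derivation:
Option A: A[4] 44->10, delta=-34, new_sum=111+(-34)=77
Option B: A[0] 8->33, delta=25, new_sum=111+(25)=136 <-- matches target
Option C: A[2] 7->28, delta=21, new_sum=111+(21)=132
Option D: A[5] 24->36, delta=12, new_sum=111+(12)=123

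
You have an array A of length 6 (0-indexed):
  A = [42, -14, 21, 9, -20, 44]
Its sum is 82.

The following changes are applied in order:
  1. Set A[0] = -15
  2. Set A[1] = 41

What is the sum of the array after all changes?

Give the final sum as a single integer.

Initial sum: 82
Change 1: A[0] 42 -> -15, delta = -57, sum = 25
Change 2: A[1] -14 -> 41, delta = 55, sum = 80

Answer: 80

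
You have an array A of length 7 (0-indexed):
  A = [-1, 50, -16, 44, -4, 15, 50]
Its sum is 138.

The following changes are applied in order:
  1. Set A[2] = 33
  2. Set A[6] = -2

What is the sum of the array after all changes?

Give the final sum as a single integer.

Initial sum: 138
Change 1: A[2] -16 -> 33, delta = 49, sum = 187
Change 2: A[6] 50 -> -2, delta = -52, sum = 135

Answer: 135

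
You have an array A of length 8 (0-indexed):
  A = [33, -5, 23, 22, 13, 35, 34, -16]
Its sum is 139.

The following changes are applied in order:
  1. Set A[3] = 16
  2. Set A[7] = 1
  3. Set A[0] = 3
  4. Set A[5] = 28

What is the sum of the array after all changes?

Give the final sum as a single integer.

Initial sum: 139
Change 1: A[3] 22 -> 16, delta = -6, sum = 133
Change 2: A[7] -16 -> 1, delta = 17, sum = 150
Change 3: A[0] 33 -> 3, delta = -30, sum = 120
Change 4: A[5] 35 -> 28, delta = -7, sum = 113

Answer: 113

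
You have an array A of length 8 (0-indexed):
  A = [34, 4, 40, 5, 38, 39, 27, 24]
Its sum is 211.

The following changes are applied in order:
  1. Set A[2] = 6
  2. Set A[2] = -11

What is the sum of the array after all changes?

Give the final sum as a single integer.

Initial sum: 211
Change 1: A[2] 40 -> 6, delta = -34, sum = 177
Change 2: A[2] 6 -> -11, delta = -17, sum = 160

Answer: 160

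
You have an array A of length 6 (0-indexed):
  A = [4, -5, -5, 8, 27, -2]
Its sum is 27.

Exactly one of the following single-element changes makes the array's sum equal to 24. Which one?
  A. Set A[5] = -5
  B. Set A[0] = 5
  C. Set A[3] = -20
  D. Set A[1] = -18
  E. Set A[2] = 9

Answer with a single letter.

Answer: A

Derivation:
Option A: A[5] -2->-5, delta=-3, new_sum=27+(-3)=24 <-- matches target
Option B: A[0] 4->5, delta=1, new_sum=27+(1)=28
Option C: A[3] 8->-20, delta=-28, new_sum=27+(-28)=-1
Option D: A[1] -5->-18, delta=-13, new_sum=27+(-13)=14
Option E: A[2] -5->9, delta=14, new_sum=27+(14)=41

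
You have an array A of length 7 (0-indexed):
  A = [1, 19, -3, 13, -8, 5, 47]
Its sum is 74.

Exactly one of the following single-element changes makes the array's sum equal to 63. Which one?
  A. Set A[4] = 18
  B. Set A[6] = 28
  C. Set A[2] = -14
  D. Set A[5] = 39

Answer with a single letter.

Answer: C

Derivation:
Option A: A[4] -8->18, delta=26, new_sum=74+(26)=100
Option B: A[6] 47->28, delta=-19, new_sum=74+(-19)=55
Option C: A[2] -3->-14, delta=-11, new_sum=74+(-11)=63 <-- matches target
Option D: A[5] 5->39, delta=34, new_sum=74+(34)=108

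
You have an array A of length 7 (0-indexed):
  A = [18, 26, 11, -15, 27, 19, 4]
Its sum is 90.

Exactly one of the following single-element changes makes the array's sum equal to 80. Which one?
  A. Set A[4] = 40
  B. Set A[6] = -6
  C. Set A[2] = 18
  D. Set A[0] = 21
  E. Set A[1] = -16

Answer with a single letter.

Option A: A[4] 27->40, delta=13, new_sum=90+(13)=103
Option B: A[6] 4->-6, delta=-10, new_sum=90+(-10)=80 <-- matches target
Option C: A[2] 11->18, delta=7, new_sum=90+(7)=97
Option D: A[0] 18->21, delta=3, new_sum=90+(3)=93
Option E: A[1] 26->-16, delta=-42, new_sum=90+(-42)=48

Answer: B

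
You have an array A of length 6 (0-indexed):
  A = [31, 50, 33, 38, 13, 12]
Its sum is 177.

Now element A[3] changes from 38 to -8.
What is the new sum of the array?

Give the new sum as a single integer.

Answer: 131

Derivation:
Old value at index 3: 38
New value at index 3: -8
Delta = -8 - 38 = -46
New sum = old_sum + delta = 177 + (-46) = 131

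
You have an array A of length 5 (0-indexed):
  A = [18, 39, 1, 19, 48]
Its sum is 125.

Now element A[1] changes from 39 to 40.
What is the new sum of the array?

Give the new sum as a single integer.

Answer: 126

Derivation:
Old value at index 1: 39
New value at index 1: 40
Delta = 40 - 39 = 1
New sum = old_sum + delta = 125 + (1) = 126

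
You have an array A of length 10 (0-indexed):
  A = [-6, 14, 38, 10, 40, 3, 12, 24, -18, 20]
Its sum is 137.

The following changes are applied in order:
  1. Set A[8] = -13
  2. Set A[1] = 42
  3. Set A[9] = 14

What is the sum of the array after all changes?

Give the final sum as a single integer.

Initial sum: 137
Change 1: A[8] -18 -> -13, delta = 5, sum = 142
Change 2: A[1] 14 -> 42, delta = 28, sum = 170
Change 3: A[9] 20 -> 14, delta = -6, sum = 164

Answer: 164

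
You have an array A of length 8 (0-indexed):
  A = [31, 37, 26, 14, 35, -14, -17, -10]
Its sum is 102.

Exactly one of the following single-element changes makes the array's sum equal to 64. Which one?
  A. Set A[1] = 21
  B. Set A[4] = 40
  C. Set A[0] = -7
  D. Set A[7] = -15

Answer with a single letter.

Option A: A[1] 37->21, delta=-16, new_sum=102+(-16)=86
Option B: A[4] 35->40, delta=5, new_sum=102+(5)=107
Option C: A[0] 31->-7, delta=-38, new_sum=102+(-38)=64 <-- matches target
Option D: A[7] -10->-15, delta=-5, new_sum=102+(-5)=97

Answer: C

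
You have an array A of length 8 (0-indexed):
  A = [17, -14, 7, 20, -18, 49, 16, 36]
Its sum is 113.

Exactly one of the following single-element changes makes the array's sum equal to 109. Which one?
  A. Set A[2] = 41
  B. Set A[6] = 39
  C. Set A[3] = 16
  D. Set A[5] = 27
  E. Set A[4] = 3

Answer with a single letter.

Answer: C

Derivation:
Option A: A[2] 7->41, delta=34, new_sum=113+(34)=147
Option B: A[6] 16->39, delta=23, new_sum=113+(23)=136
Option C: A[3] 20->16, delta=-4, new_sum=113+(-4)=109 <-- matches target
Option D: A[5] 49->27, delta=-22, new_sum=113+(-22)=91
Option E: A[4] -18->3, delta=21, new_sum=113+(21)=134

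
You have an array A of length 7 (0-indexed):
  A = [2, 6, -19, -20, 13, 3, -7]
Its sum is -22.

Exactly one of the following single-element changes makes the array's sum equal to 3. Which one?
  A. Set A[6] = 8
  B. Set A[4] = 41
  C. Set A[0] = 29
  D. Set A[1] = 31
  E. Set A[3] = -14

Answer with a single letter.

Option A: A[6] -7->8, delta=15, new_sum=-22+(15)=-7
Option B: A[4] 13->41, delta=28, new_sum=-22+(28)=6
Option C: A[0] 2->29, delta=27, new_sum=-22+(27)=5
Option D: A[1] 6->31, delta=25, new_sum=-22+(25)=3 <-- matches target
Option E: A[3] -20->-14, delta=6, new_sum=-22+(6)=-16

Answer: D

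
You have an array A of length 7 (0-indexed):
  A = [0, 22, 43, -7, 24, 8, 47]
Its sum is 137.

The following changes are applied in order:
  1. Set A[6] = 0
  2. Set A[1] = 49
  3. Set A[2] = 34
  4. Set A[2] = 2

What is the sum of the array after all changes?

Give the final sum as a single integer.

Initial sum: 137
Change 1: A[6] 47 -> 0, delta = -47, sum = 90
Change 2: A[1] 22 -> 49, delta = 27, sum = 117
Change 3: A[2] 43 -> 34, delta = -9, sum = 108
Change 4: A[2] 34 -> 2, delta = -32, sum = 76

Answer: 76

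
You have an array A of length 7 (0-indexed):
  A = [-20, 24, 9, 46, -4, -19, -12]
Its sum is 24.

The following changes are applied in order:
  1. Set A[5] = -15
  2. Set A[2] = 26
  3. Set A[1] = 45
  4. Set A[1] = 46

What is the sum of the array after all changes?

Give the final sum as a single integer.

Initial sum: 24
Change 1: A[5] -19 -> -15, delta = 4, sum = 28
Change 2: A[2] 9 -> 26, delta = 17, sum = 45
Change 3: A[1] 24 -> 45, delta = 21, sum = 66
Change 4: A[1] 45 -> 46, delta = 1, sum = 67

Answer: 67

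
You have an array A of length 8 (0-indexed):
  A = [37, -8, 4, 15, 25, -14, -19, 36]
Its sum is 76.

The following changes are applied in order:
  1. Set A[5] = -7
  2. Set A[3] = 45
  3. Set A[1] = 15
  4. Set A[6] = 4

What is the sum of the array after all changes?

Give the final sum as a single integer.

Answer: 159

Derivation:
Initial sum: 76
Change 1: A[5] -14 -> -7, delta = 7, sum = 83
Change 2: A[3] 15 -> 45, delta = 30, sum = 113
Change 3: A[1] -8 -> 15, delta = 23, sum = 136
Change 4: A[6] -19 -> 4, delta = 23, sum = 159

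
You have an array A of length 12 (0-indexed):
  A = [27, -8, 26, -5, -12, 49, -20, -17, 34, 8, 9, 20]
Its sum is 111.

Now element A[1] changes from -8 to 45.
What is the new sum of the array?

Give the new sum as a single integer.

Answer: 164

Derivation:
Old value at index 1: -8
New value at index 1: 45
Delta = 45 - -8 = 53
New sum = old_sum + delta = 111 + (53) = 164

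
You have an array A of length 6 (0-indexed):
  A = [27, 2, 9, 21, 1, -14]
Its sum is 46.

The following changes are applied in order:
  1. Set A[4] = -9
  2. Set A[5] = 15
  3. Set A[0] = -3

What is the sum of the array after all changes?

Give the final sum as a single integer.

Answer: 35

Derivation:
Initial sum: 46
Change 1: A[4] 1 -> -9, delta = -10, sum = 36
Change 2: A[5] -14 -> 15, delta = 29, sum = 65
Change 3: A[0] 27 -> -3, delta = -30, sum = 35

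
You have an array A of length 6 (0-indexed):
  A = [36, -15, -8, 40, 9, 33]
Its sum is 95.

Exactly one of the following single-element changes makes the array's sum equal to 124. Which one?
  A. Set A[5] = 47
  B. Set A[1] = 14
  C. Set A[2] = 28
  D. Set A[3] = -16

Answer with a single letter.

Option A: A[5] 33->47, delta=14, new_sum=95+(14)=109
Option B: A[1] -15->14, delta=29, new_sum=95+(29)=124 <-- matches target
Option C: A[2] -8->28, delta=36, new_sum=95+(36)=131
Option D: A[3] 40->-16, delta=-56, new_sum=95+(-56)=39

Answer: B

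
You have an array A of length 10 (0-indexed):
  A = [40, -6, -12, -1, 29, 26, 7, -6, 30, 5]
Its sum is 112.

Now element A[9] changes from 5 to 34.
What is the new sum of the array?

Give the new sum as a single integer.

Answer: 141

Derivation:
Old value at index 9: 5
New value at index 9: 34
Delta = 34 - 5 = 29
New sum = old_sum + delta = 112 + (29) = 141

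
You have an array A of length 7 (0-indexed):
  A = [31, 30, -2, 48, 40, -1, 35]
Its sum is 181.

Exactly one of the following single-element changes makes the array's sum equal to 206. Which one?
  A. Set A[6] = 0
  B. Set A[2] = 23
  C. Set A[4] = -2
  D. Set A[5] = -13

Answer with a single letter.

Option A: A[6] 35->0, delta=-35, new_sum=181+(-35)=146
Option B: A[2] -2->23, delta=25, new_sum=181+(25)=206 <-- matches target
Option C: A[4] 40->-2, delta=-42, new_sum=181+(-42)=139
Option D: A[5] -1->-13, delta=-12, new_sum=181+(-12)=169

Answer: B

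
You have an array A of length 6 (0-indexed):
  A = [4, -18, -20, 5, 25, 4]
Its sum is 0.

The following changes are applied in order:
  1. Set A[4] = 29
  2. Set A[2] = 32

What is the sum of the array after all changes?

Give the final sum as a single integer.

Initial sum: 0
Change 1: A[4] 25 -> 29, delta = 4, sum = 4
Change 2: A[2] -20 -> 32, delta = 52, sum = 56

Answer: 56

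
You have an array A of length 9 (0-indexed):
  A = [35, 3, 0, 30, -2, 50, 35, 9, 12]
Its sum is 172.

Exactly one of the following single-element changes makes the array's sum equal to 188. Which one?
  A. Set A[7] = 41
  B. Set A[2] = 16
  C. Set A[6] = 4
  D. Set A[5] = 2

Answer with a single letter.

Option A: A[7] 9->41, delta=32, new_sum=172+(32)=204
Option B: A[2] 0->16, delta=16, new_sum=172+(16)=188 <-- matches target
Option C: A[6] 35->4, delta=-31, new_sum=172+(-31)=141
Option D: A[5] 50->2, delta=-48, new_sum=172+(-48)=124

Answer: B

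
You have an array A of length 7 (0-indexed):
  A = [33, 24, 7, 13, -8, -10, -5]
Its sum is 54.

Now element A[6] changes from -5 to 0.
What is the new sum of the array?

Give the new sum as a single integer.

Old value at index 6: -5
New value at index 6: 0
Delta = 0 - -5 = 5
New sum = old_sum + delta = 54 + (5) = 59

Answer: 59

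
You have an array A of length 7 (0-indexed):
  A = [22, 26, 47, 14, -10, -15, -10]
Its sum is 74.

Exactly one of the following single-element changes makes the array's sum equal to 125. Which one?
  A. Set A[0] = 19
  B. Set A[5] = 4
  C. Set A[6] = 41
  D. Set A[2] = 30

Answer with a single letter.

Option A: A[0] 22->19, delta=-3, new_sum=74+(-3)=71
Option B: A[5] -15->4, delta=19, new_sum=74+(19)=93
Option C: A[6] -10->41, delta=51, new_sum=74+(51)=125 <-- matches target
Option D: A[2] 47->30, delta=-17, new_sum=74+(-17)=57

Answer: C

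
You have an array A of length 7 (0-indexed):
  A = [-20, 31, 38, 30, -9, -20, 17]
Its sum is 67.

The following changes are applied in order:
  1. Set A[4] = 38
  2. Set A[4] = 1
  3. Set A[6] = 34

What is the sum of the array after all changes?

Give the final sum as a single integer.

Answer: 94

Derivation:
Initial sum: 67
Change 1: A[4] -9 -> 38, delta = 47, sum = 114
Change 2: A[4] 38 -> 1, delta = -37, sum = 77
Change 3: A[6] 17 -> 34, delta = 17, sum = 94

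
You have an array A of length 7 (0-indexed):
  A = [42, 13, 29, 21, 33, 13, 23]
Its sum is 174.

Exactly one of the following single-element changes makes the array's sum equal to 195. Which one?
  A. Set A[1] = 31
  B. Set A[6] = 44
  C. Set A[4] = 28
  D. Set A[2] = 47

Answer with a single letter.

Answer: B

Derivation:
Option A: A[1] 13->31, delta=18, new_sum=174+(18)=192
Option B: A[6] 23->44, delta=21, new_sum=174+(21)=195 <-- matches target
Option C: A[4] 33->28, delta=-5, new_sum=174+(-5)=169
Option D: A[2] 29->47, delta=18, new_sum=174+(18)=192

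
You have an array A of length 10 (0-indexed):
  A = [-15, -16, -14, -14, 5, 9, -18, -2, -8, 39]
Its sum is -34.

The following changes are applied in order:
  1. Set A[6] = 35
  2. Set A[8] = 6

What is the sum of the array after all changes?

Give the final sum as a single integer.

Initial sum: -34
Change 1: A[6] -18 -> 35, delta = 53, sum = 19
Change 2: A[8] -8 -> 6, delta = 14, sum = 33

Answer: 33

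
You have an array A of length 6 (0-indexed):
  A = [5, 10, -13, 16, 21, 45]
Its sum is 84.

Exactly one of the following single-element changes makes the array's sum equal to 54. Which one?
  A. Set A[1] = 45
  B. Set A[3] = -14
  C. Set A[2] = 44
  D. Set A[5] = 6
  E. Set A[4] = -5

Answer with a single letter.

Answer: B

Derivation:
Option A: A[1] 10->45, delta=35, new_sum=84+(35)=119
Option B: A[3] 16->-14, delta=-30, new_sum=84+(-30)=54 <-- matches target
Option C: A[2] -13->44, delta=57, new_sum=84+(57)=141
Option D: A[5] 45->6, delta=-39, new_sum=84+(-39)=45
Option E: A[4] 21->-5, delta=-26, new_sum=84+(-26)=58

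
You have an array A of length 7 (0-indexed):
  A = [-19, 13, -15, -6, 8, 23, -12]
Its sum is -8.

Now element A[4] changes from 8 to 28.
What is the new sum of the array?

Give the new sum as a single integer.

Answer: 12

Derivation:
Old value at index 4: 8
New value at index 4: 28
Delta = 28 - 8 = 20
New sum = old_sum + delta = -8 + (20) = 12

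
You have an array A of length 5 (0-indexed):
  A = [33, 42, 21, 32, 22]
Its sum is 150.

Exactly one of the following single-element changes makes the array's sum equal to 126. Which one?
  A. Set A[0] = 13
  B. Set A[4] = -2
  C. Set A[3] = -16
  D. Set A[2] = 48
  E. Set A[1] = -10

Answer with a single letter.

Answer: B

Derivation:
Option A: A[0] 33->13, delta=-20, new_sum=150+(-20)=130
Option B: A[4] 22->-2, delta=-24, new_sum=150+(-24)=126 <-- matches target
Option C: A[3] 32->-16, delta=-48, new_sum=150+(-48)=102
Option D: A[2] 21->48, delta=27, new_sum=150+(27)=177
Option E: A[1] 42->-10, delta=-52, new_sum=150+(-52)=98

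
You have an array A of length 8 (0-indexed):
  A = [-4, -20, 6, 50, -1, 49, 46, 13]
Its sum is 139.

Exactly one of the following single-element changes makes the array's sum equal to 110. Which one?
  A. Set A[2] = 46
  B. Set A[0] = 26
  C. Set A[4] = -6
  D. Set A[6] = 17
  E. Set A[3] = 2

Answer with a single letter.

Option A: A[2] 6->46, delta=40, new_sum=139+(40)=179
Option B: A[0] -4->26, delta=30, new_sum=139+(30)=169
Option C: A[4] -1->-6, delta=-5, new_sum=139+(-5)=134
Option D: A[6] 46->17, delta=-29, new_sum=139+(-29)=110 <-- matches target
Option E: A[3] 50->2, delta=-48, new_sum=139+(-48)=91

Answer: D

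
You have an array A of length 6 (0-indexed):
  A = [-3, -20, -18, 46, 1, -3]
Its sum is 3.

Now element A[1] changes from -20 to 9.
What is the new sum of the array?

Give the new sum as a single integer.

Answer: 32

Derivation:
Old value at index 1: -20
New value at index 1: 9
Delta = 9 - -20 = 29
New sum = old_sum + delta = 3 + (29) = 32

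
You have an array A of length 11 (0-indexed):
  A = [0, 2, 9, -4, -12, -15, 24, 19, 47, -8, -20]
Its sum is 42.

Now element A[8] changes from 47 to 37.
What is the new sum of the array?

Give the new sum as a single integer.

Old value at index 8: 47
New value at index 8: 37
Delta = 37 - 47 = -10
New sum = old_sum + delta = 42 + (-10) = 32

Answer: 32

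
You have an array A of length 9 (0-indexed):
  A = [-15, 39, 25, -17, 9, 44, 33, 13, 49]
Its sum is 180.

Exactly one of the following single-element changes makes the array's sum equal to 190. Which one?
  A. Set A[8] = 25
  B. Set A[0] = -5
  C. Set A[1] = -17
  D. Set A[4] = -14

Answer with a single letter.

Answer: B

Derivation:
Option A: A[8] 49->25, delta=-24, new_sum=180+(-24)=156
Option B: A[0] -15->-5, delta=10, new_sum=180+(10)=190 <-- matches target
Option C: A[1] 39->-17, delta=-56, new_sum=180+(-56)=124
Option D: A[4] 9->-14, delta=-23, new_sum=180+(-23)=157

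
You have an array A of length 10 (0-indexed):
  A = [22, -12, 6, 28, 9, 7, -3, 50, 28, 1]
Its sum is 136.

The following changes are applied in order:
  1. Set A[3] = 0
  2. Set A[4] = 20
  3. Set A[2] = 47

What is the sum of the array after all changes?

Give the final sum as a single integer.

Answer: 160

Derivation:
Initial sum: 136
Change 1: A[3] 28 -> 0, delta = -28, sum = 108
Change 2: A[4] 9 -> 20, delta = 11, sum = 119
Change 3: A[2] 6 -> 47, delta = 41, sum = 160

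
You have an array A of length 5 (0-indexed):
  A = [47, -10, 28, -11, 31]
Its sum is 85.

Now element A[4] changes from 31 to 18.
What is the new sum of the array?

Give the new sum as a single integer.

Answer: 72

Derivation:
Old value at index 4: 31
New value at index 4: 18
Delta = 18 - 31 = -13
New sum = old_sum + delta = 85 + (-13) = 72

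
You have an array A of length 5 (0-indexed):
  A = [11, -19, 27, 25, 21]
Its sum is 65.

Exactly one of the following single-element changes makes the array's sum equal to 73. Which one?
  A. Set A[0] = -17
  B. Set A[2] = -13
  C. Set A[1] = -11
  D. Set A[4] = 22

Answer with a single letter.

Option A: A[0] 11->-17, delta=-28, new_sum=65+(-28)=37
Option B: A[2] 27->-13, delta=-40, new_sum=65+(-40)=25
Option C: A[1] -19->-11, delta=8, new_sum=65+(8)=73 <-- matches target
Option D: A[4] 21->22, delta=1, new_sum=65+(1)=66

Answer: C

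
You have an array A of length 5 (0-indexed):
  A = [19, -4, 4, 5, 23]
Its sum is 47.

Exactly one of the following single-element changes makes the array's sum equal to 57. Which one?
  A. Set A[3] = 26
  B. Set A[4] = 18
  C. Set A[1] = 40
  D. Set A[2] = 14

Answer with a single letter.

Option A: A[3] 5->26, delta=21, new_sum=47+(21)=68
Option B: A[4] 23->18, delta=-5, new_sum=47+(-5)=42
Option C: A[1] -4->40, delta=44, new_sum=47+(44)=91
Option D: A[2] 4->14, delta=10, new_sum=47+(10)=57 <-- matches target

Answer: D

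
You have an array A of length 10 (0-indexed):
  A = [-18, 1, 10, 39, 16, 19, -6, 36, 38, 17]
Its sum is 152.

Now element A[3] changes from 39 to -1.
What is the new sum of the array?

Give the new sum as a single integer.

Answer: 112

Derivation:
Old value at index 3: 39
New value at index 3: -1
Delta = -1 - 39 = -40
New sum = old_sum + delta = 152 + (-40) = 112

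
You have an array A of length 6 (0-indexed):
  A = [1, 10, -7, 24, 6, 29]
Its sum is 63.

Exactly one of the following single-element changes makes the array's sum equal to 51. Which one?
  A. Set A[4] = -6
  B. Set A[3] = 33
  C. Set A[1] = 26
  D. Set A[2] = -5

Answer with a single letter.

Option A: A[4] 6->-6, delta=-12, new_sum=63+(-12)=51 <-- matches target
Option B: A[3] 24->33, delta=9, new_sum=63+(9)=72
Option C: A[1] 10->26, delta=16, new_sum=63+(16)=79
Option D: A[2] -7->-5, delta=2, new_sum=63+(2)=65

Answer: A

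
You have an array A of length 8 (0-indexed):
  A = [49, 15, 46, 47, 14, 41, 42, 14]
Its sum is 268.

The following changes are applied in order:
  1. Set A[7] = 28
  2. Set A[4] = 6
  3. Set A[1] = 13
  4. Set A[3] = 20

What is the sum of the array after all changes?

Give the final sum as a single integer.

Answer: 245

Derivation:
Initial sum: 268
Change 1: A[7] 14 -> 28, delta = 14, sum = 282
Change 2: A[4] 14 -> 6, delta = -8, sum = 274
Change 3: A[1] 15 -> 13, delta = -2, sum = 272
Change 4: A[3] 47 -> 20, delta = -27, sum = 245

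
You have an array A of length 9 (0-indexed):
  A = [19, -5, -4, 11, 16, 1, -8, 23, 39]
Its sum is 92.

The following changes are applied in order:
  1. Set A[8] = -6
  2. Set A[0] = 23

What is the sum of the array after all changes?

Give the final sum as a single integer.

Initial sum: 92
Change 1: A[8] 39 -> -6, delta = -45, sum = 47
Change 2: A[0] 19 -> 23, delta = 4, sum = 51

Answer: 51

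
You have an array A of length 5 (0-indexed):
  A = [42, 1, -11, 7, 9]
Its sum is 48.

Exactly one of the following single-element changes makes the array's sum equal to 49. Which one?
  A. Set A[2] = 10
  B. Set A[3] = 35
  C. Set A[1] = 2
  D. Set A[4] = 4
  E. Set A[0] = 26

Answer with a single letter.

Answer: C

Derivation:
Option A: A[2] -11->10, delta=21, new_sum=48+(21)=69
Option B: A[3] 7->35, delta=28, new_sum=48+(28)=76
Option C: A[1] 1->2, delta=1, new_sum=48+(1)=49 <-- matches target
Option D: A[4] 9->4, delta=-5, new_sum=48+(-5)=43
Option E: A[0] 42->26, delta=-16, new_sum=48+(-16)=32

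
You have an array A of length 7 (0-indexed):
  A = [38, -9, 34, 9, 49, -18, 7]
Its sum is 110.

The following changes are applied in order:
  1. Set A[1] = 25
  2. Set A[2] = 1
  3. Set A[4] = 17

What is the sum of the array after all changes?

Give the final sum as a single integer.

Answer: 79

Derivation:
Initial sum: 110
Change 1: A[1] -9 -> 25, delta = 34, sum = 144
Change 2: A[2] 34 -> 1, delta = -33, sum = 111
Change 3: A[4] 49 -> 17, delta = -32, sum = 79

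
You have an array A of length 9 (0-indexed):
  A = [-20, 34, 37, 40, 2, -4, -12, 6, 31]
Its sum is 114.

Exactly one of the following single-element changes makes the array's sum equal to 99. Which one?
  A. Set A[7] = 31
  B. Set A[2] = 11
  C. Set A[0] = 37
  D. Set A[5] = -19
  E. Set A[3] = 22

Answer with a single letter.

Option A: A[7] 6->31, delta=25, new_sum=114+(25)=139
Option B: A[2] 37->11, delta=-26, new_sum=114+(-26)=88
Option C: A[0] -20->37, delta=57, new_sum=114+(57)=171
Option D: A[5] -4->-19, delta=-15, new_sum=114+(-15)=99 <-- matches target
Option E: A[3] 40->22, delta=-18, new_sum=114+(-18)=96

Answer: D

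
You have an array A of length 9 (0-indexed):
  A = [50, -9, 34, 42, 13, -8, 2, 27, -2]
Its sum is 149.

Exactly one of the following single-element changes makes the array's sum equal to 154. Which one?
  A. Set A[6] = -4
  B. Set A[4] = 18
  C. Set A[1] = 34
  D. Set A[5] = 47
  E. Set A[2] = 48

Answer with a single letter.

Option A: A[6] 2->-4, delta=-6, new_sum=149+(-6)=143
Option B: A[4] 13->18, delta=5, new_sum=149+(5)=154 <-- matches target
Option C: A[1] -9->34, delta=43, new_sum=149+(43)=192
Option D: A[5] -8->47, delta=55, new_sum=149+(55)=204
Option E: A[2] 34->48, delta=14, new_sum=149+(14)=163

Answer: B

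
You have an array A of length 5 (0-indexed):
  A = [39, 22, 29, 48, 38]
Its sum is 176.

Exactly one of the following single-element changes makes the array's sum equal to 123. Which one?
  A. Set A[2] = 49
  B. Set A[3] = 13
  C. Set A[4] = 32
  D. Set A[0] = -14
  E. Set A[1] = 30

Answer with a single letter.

Option A: A[2] 29->49, delta=20, new_sum=176+(20)=196
Option B: A[3] 48->13, delta=-35, new_sum=176+(-35)=141
Option C: A[4] 38->32, delta=-6, new_sum=176+(-6)=170
Option D: A[0] 39->-14, delta=-53, new_sum=176+(-53)=123 <-- matches target
Option E: A[1] 22->30, delta=8, new_sum=176+(8)=184

Answer: D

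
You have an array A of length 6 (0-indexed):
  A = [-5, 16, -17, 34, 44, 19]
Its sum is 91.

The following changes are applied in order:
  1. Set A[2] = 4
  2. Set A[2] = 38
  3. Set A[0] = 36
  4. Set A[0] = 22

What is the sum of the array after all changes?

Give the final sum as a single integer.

Answer: 173

Derivation:
Initial sum: 91
Change 1: A[2] -17 -> 4, delta = 21, sum = 112
Change 2: A[2] 4 -> 38, delta = 34, sum = 146
Change 3: A[0] -5 -> 36, delta = 41, sum = 187
Change 4: A[0] 36 -> 22, delta = -14, sum = 173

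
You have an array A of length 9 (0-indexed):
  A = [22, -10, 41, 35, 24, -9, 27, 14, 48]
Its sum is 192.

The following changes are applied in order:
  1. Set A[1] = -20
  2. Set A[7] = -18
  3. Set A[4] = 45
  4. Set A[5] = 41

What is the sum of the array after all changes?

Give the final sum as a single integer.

Answer: 221

Derivation:
Initial sum: 192
Change 1: A[1] -10 -> -20, delta = -10, sum = 182
Change 2: A[7] 14 -> -18, delta = -32, sum = 150
Change 3: A[4] 24 -> 45, delta = 21, sum = 171
Change 4: A[5] -9 -> 41, delta = 50, sum = 221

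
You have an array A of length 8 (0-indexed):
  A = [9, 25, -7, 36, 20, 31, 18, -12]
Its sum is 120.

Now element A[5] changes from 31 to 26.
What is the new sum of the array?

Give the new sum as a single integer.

Old value at index 5: 31
New value at index 5: 26
Delta = 26 - 31 = -5
New sum = old_sum + delta = 120 + (-5) = 115

Answer: 115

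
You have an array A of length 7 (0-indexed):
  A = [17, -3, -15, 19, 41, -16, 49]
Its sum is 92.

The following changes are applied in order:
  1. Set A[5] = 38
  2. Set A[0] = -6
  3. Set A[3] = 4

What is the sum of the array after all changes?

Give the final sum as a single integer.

Answer: 108

Derivation:
Initial sum: 92
Change 1: A[5] -16 -> 38, delta = 54, sum = 146
Change 2: A[0] 17 -> -6, delta = -23, sum = 123
Change 3: A[3] 19 -> 4, delta = -15, sum = 108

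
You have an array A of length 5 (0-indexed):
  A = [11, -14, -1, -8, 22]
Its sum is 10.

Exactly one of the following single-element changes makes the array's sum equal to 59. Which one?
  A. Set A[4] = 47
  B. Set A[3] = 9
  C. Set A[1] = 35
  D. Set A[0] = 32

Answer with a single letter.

Answer: C

Derivation:
Option A: A[4] 22->47, delta=25, new_sum=10+(25)=35
Option B: A[3] -8->9, delta=17, new_sum=10+(17)=27
Option C: A[1] -14->35, delta=49, new_sum=10+(49)=59 <-- matches target
Option D: A[0] 11->32, delta=21, new_sum=10+(21)=31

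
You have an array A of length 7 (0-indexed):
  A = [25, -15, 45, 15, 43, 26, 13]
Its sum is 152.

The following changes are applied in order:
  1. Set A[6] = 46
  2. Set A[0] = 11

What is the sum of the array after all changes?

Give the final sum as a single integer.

Initial sum: 152
Change 1: A[6] 13 -> 46, delta = 33, sum = 185
Change 2: A[0] 25 -> 11, delta = -14, sum = 171

Answer: 171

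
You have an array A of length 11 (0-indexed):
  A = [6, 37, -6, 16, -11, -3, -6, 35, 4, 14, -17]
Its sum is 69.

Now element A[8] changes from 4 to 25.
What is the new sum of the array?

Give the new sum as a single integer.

Old value at index 8: 4
New value at index 8: 25
Delta = 25 - 4 = 21
New sum = old_sum + delta = 69 + (21) = 90

Answer: 90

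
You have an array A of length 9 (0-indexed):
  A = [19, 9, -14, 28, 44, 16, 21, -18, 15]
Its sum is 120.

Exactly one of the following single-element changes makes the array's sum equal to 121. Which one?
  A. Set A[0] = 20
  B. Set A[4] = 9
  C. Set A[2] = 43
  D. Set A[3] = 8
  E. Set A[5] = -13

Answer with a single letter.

Option A: A[0] 19->20, delta=1, new_sum=120+(1)=121 <-- matches target
Option B: A[4] 44->9, delta=-35, new_sum=120+(-35)=85
Option C: A[2] -14->43, delta=57, new_sum=120+(57)=177
Option D: A[3] 28->8, delta=-20, new_sum=120+(-20)=100
Option E: A[5] 16->-13, delta=-29, new_sum=120+(-29)=91

Answer: A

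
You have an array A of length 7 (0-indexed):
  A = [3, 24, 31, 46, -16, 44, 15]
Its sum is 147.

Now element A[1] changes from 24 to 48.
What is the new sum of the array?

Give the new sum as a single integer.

Old value at index 1: 24
New value at index 1: 48
Delta = 48 - 24 = 24
New sum = old_sum + delta = 147 + (24) = 171

Answer: 171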